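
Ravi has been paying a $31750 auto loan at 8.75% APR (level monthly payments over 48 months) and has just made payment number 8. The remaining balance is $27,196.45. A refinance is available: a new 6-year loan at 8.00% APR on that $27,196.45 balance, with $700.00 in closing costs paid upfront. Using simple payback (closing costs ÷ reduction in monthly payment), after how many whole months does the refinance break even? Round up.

Current payment = 31,750 × 8.75%/12 / (1 − (1+0.0072917)^−48) = $786.34.
Refinanced payment = 27,196.45 × 0.0066667 / (1 − (1+0.0066667)^−72) = $476.84.
Monthly savings = $786.34 − $476.84 = $309.50.
Break-even = $700.00 / $309.50 = 2.26 → 3 months.

3 months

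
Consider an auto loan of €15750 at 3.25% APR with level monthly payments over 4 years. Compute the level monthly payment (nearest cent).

At 3.25% the monthly rate is 0.0027083, so the payment is 15,750 × 0.0027083 / (1 − 1.0027083^−48) = €350.36.

€350.36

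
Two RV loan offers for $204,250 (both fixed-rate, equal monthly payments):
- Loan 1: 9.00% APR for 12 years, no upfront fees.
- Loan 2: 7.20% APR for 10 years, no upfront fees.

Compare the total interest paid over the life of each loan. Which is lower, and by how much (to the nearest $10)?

Loan 1: monthly rate = 9%/12 = 0.0075000; payment = 204,250 × 0.0075000 / (1 − (1+0.0075000)^−144) = $2,324.43.
Total interest on Loan 1 = 144 × $2,324.43 − $204,250 = $130,467.92.
Loan 2: monthly rate = 7.2%/12 = 0.0060000; payment = 204,250 × 0.0060000 / (1 − (1+0.0060000)^−120) = $2,392.62.
Total interest on Loan 2 = 120 × $2,392.62 − $204,250 = $82,864.40.
Loan 2 is lower by $47,603.52.

Loan 2 by $47,600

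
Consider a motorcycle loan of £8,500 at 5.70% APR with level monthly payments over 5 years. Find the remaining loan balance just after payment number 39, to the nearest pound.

With monthly rate i = 5.7%/12 = 0.0047500, the balance after k of n payments is P · [(1+i)^n − (1+i)^k] / [(1+i)^n − 1].
(1+0.0047500)^60 = 1.32886509 and (1+0.0047500)^39 = 1.20299156, so the balance is 8,500 × (1.32886509 − 1.20299156) / (1.32886509 − 1) = £3,253.39.

£3,253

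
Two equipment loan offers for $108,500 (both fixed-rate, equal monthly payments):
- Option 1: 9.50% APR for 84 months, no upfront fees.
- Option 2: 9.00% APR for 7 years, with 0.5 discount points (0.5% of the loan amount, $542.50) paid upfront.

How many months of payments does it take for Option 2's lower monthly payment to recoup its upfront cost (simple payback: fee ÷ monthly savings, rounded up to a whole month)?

Option 1: monthly rate = 9.5%/12 = 0.0079167; payment = 108,500 × 0.0079167 / (1 − (1+0.0079167)^−84) = $1,773.32.
Option 2: monthly rate = 9%/12 = 0.0075000; payment = 108,500 × 0.0075000 / (1 − (1+0.0075000)^−84) = $1,745.66.
Monthly savings = $1,773.32 − $1,745.66 = $27.66.
Break-even = $542.50 / $27.66 = 19.61 → 20 months.

20 months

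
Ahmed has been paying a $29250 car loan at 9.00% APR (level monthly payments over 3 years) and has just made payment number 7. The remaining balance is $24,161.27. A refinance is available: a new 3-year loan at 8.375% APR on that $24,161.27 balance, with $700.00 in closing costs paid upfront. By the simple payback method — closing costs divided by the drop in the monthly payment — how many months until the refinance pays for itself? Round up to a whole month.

Current payment = 29,250 × 9%/12 / (1 − (1+0.0075000)^−36) = $930.14.
Refinanced payment = 24,161.27 × 0.0069792 / (1 − (1+0.0069792)^−36) = $761.31.
Monthly savings = $930.14 − $761.31 = $168.83.
Break-even = $700.00 / $168.83 = 4.15 → 5 months.

5 months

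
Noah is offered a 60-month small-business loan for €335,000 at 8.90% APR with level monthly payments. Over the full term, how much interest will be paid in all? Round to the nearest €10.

At 8.90% the monthly rate is 0.0074167, so the payment is 335,000 × 0.0074167 / (1 − 1.0074167^−60) = €6,937.80.
Total paid = 60 × €6,937.80 = €416,268.00; interest = €416,268.00 − €335,000 = €81,268.00.

€81,270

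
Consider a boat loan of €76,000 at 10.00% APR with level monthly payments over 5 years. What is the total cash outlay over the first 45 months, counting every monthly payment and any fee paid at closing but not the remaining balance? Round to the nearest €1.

€72,665

Monthly rate = 10%/12 = 0.0083333; payment = 76,000 × 0.0083333 / (1 − (1+0.0083333)^−60) = €1,614.78.
Total outlay = 45 × €1,614.78 = €72,665.10.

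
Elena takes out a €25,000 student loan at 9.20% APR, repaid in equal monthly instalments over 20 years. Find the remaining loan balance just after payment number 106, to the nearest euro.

With monthly rate i = 9.2%/12 = 0.0076667, the balance after k of n payments is P · [(1+i)^n − (1+i)^k] / [(1+i)^n − 1].
(1+0.0076667)^240 = 6.25250705 and (1+0.0076667)^106 = 2.24693547, so the balance is 25,000 × (6.25250705 − 2.24693547) / (6.25250705 − 1) = €19,065.05.

€19,065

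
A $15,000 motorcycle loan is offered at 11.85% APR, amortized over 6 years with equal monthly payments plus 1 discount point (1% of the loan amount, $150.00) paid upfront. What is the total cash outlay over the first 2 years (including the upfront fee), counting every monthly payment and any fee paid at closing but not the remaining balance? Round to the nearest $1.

$7,160

Monthly rate = 11.85%/12 = 0.0098750; payment = 15,000 × 0.0098750 / (1 − (1+0.0098750)^−72) = $292.08.
Total outlay = 24 × $292.08 + $150.00 = $7,159.92.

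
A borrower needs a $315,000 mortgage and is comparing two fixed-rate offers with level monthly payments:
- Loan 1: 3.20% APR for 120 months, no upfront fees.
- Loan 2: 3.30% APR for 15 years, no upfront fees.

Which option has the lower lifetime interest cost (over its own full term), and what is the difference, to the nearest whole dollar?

Loan 1 by $31,293

Loan 1: monthly rate = 3.2%/12 = 0.0026667; payment = 315,000 × 0.0026667 / (1 − (1+0.0026667)^−120) = $3,070.83.
Total interest on Loan 1 = 120 × $3,070.83 − $315,000 = $53,499.60.
Loan 2: monthly rate = 3.3%/12 = 0.0027500; payment = 315,000 × 0.0027500 / (1 − (1+0.0027500)^−180) = $2,221.07.
Total interest on Loan 2 = 180 × $2,221.07 − $315,000 = $84,792.60.
Loan 1 is lower by $31,293.00.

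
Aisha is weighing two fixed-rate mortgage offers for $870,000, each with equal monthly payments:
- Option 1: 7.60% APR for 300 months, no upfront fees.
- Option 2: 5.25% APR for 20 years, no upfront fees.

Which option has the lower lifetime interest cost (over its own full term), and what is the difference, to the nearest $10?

Option 1: at 7.60% the monthly rate is 0.0063333, so the payment is 870,000 × 0.0063333 / (1 − 1.0063333^−300) = $6,485.92.
Total interest on Option 1 = 300 × $6,485.92 − $870,000 = $1,075,776.00.
Option 2: at 5.25% the monthly rate is 0.0043750, so the payment is 870,000 × 0.0043750 / (1 − 1.0043750^−240) = $5,862.44.
Total interest on Option 2 = 240 × $5,862.44 − $870,000 = $536,985.60.
Option 2 is lower by $538,790.40.

Option 2 by $538,790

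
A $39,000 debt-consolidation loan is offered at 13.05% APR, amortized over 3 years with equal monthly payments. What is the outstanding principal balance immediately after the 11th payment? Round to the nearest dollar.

With monthly rate i = 13.05%/12 = 0.0108750, the balance after k of n payments is P · [(1+i)^n − (1+i)^k] / [(1+i)^n − 1].
(1+0.0108750)^36 = 1.47607498 and (1+0.0108750)^11 = 1.12634651, so the balance is 39,000 × (1.47607498 − 1.12634651) / (1.47607498 − 1) = $28,649.71.

$28,650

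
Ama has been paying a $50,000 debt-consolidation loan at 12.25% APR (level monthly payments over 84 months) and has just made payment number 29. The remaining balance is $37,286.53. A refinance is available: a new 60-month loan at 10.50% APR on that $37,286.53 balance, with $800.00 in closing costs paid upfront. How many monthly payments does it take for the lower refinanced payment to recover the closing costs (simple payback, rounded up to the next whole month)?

Current payment = 50,000 × 12.25%/12 / (1 − (1+0.0102083)^−84) = $889.34.
Refinanced payment = 37,286.53 × 0.0087500 / (1 − (1+0.0087500)^−60) = $801.43.
Monthly savings = $889.34 − $801.43 = $87.91.
Break-even = $800.00 / $87.91 = 9.10 → 10 months.

10 months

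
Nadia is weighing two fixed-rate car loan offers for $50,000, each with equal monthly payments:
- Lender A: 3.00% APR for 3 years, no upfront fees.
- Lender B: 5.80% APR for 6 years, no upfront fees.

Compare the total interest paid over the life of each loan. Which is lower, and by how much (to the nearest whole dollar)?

Lender A by $6,977

Lender A: monthly rate = 3%/12 = 0.0025000; payment = 50,000 × 0.0025000 / (1 − (1+0.0025000)^−36) = $1,454.06.
Total interest on Lender A = 36 × $1,454.06 − $50,000 = $2,346.16.
Lender B: at 5.80% the monthly rate is 0.0048333, so the payment is 50,000 × 0.0048333 / (1 − 1.0048333^−72) = $823.93.
Total interest on Lender B = 72 × $823.93 − $50,000 = $9,322.96.
Lender A is lower by $6,976.80.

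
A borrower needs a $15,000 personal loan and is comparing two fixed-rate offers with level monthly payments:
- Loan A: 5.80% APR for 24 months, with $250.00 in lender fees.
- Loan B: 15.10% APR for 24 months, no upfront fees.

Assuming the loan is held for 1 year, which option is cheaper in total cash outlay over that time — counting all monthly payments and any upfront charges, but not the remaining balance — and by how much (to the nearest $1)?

Loan A by $525

Loan A: at 5.80% the monthly rate is 0.0048333, so the payment is 15,000 × 0.0048333 / (1 − 1.0048333^−24) = $663.46.
Loan B: monthly rate = 15.1%/12 = 0.0125833; payment = 15,000 × 0.0125833 / (1 − (1+0.0125833)^−24) = $728.01.
Over 12 months: Loan A costs 12 × $663.46 + $250.00 = $8,211.52; Loan B costs 12 × $728.01 = $8,736.12.
Loan A is cheaper by $8,736.12 − $8,211.52 = $524.60.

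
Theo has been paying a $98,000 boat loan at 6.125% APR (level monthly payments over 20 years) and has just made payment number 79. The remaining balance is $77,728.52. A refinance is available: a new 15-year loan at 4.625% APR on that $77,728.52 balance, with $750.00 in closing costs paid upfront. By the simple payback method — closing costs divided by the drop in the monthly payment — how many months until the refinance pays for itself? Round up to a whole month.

Current payment = 98,000 × 6.125%/12 / (1 − (1+0.0051042)^−240) = $709.19.
Refinanced payment = 77,728.52 × 0.0038542 / (1 − (1+0.0038542)^−180) = $599.60.
Monthly savings = $709.19 − $599.60 = $109.59.
Break-even = $750.00 / $109.59 = 6.84 → 7 months.

7 months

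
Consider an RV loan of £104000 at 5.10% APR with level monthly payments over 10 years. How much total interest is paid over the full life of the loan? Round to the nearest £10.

£28,980

At 5.10% the monthly rate is 0.0042500, so the payment is 104,000 × 0.0042500 / (1 − 1.0042500^−120) = £1,108.17.
Total paid = 120 × £1,108.17 = £132,980.40; interest = £132,980.40 − £104,000 = £28,980.40.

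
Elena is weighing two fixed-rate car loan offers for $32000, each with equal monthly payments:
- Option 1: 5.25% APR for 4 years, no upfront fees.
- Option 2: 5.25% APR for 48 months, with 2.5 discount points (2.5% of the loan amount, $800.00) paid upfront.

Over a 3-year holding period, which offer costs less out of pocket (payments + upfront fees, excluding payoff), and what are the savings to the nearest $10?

Option 1: at 5.25% the monthly rate is 0.0043750, so the payment is 32,000 × 0.0043750 / (1 − 1.0043750^−48) = $740.57.
Option 2: monthly rate = 5.25%/12 = 0.0043750; payment = 32,000 × 0.0043750 / (1 − (1+0.0043750)^−48) = $740.57.
Over 36 months: Option 1 costs 36 × $740.57 = $26,660.52; Option 2 costs 36 × $740.57 + $800.00 = $27,460.52.
Option 1 is cheaper by $27,460.52 − $26,660.52 = $800.00.

Option 1 by $800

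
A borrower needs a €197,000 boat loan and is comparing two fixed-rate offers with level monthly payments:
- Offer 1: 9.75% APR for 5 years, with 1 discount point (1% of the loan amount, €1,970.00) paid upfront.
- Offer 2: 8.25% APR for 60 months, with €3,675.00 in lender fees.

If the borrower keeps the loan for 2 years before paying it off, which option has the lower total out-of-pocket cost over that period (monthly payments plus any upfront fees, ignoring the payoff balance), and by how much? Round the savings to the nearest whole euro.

Offer 1: at 9.75% the monthly rate is 0.0081250, so the payment is 197,000 × 0.0081250 / (1 − 1.0081250^−60) = €4,161.48.
Offer 2: at 8.25% the monthly rate is 0.0068750, so the payment is 197,000 × 0.0068750 / (1 − 1.0068750^−60) = €4,018.06.
Over 24 months: Offer 1 costs 24 × €4,161.48 + €1,970.00 = €101,845.52; Offer 2 costs 24 × €4,018.06 + €3,675.00 = €100,108.44.
Offer 2 is cheaper by €101,845.52 − €100,108.44 = €1,737.08.

Offer 2 by €1,737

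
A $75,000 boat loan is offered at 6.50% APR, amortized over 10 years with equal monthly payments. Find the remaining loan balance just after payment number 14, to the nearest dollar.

$68,541

With monthly rate i = 6.5%/12 = 0.0054167, the balance after k of n payments is P · [(1+i)^n − (1+i)^k] / [(1+i)^n − 1].
(1+0.0054167)^120 = 1.91218375 and (1+0.0054167)^14 = 1.07856202, so the balance is 75,000 × (1.91218375 − 1.07856202) / (1.91218375 − 1) = $68,540.61.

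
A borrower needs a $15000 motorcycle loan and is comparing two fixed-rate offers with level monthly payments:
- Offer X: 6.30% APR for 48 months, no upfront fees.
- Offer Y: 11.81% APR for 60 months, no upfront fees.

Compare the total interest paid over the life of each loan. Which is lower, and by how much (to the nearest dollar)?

Offer X by $2,925

Offer X: monthly rate = 6.3%/12 = 0.0052500; payment = 15,000 × 0.0052500 / (1 − (1+0.0052500)^−48) = $354.34.
Total interest on Offer X = 48 × $354.34 − $15,000 = $2,008.32.
Offer Y: at 11.81% the monthly rate is 0.0098417, so the payment is 15,000 × 0.0098417 / (1 − 1.0098417^−60) = $332.23.
Total interest on Offer Y = 60 × $332.23 − $15,000 = $4,933.80.
Offer X is lower by $2,925.48.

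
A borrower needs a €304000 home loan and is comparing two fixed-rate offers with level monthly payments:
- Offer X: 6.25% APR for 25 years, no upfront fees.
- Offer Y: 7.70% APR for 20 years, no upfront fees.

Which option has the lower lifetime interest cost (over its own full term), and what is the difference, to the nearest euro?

Offer X: at 6.25% the monthly rate is 0.0052083, so the payment is 304,000 × 0.0052083 / (1 − 1.0052083^−300) = €2,005.39.
Total interest on Offer X = 300 × €2,005.39 − €304,000 = €297,617.00.
Offer Y: at 7.70% the monthly rate is 0.0064167, so the payment is 304,000 × 0.0064167 / (1 − 1.0064167^−240) = €2,486.31.
Total interest on Offer Y = 240 × €2,486.31 − €304,000 = €292,714.40.
Offer Y is lower by €4,902.60.

Offer Y by €4,903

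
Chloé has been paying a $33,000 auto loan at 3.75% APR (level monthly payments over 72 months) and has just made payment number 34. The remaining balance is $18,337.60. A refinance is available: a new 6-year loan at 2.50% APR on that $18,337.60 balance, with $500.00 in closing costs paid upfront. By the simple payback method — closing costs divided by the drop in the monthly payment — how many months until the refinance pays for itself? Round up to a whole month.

Current payment = 33,000 × 3.75%/12 / (1 − (1+0.0031250)^−72) = $512.54.
Refinanced payment = 18,337.60 × 0.0020833 / (1 − (1+0.0020833)^−72) = $274.53.
Monthly savings = $512.54 − $274.53 = $238.01.
Break-even = $500.00 / $238.01 = 2.10 → 3 months.

3 months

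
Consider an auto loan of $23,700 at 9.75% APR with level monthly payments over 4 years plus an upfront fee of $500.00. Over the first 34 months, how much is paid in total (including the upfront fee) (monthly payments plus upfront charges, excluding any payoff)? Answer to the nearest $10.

Monthly rate = 9.75%/12 = 0.0081250; payment = 23,700 × 0.0081250 / (1 − (1+0.0081250)^−48) = $598.25.
Total outlay = 34 × $598.25 + $500.00 = $20,840.50.

$20,840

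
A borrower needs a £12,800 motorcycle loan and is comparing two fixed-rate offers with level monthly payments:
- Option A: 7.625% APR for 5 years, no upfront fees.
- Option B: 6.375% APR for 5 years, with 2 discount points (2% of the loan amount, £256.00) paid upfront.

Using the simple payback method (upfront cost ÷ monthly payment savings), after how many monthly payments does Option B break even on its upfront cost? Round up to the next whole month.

34 months

Option A: monthly rate = 7.625%/12 = 0.0063542; payment = 12,800 × 0.0063542 / (1 − (1+0.0063542)^−60) = £257.25.
Option B: at 6.375% the monthly rate is 0.0053125, so the payment is 12,800 × 0.0053125 / (1 − 1.0053125^−60) = £249.70.
Monthly savings = £257.25 − £249.70 = £7.55.
Break-even = £256.00 / £7.55 = 33.91 → 34 months.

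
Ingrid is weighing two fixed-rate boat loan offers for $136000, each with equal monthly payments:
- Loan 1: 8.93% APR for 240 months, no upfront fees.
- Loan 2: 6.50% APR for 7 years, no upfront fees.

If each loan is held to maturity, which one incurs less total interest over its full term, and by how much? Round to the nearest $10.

Loan 1: monthly rate = 8.93%/12 = 0.0074417; payment = 136,000 × 0.0074417 / (1 − (1+0.0074417)^−240) = $1,217.51.
Total interest on Loan 1 = 240 × $1,217.51 − $136,000 = $156,202.40.
Loan 2: at 6.50% the monthly rate is 0.0054167, so the payment is 136,000 × 0.0054167 / (1 − 1.0054167^−84) = $2,019.52.
Total interest on Loan 2 = 84 × $2,019.52 − $136,000 = $33,639.68.
Loan 2 is lower by $122,562.72.

Loan 2 by $122,560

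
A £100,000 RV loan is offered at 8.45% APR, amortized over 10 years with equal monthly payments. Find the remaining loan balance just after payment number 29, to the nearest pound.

With monthly rate i = 8.45%/12 = 0.0070417, the balance after k of n payments is P · [(1+i)^n − (1+i)^k] / [(1+i)^n − 1].
(1+0.0070417)^120 = 2.32109438 and (1+0.0070417)^29 = 1.22567622, so the balance is 100,000 × (2.32109438 − 1.22567622) / (2.32109438 − 1) = £82,917.48.

£82,917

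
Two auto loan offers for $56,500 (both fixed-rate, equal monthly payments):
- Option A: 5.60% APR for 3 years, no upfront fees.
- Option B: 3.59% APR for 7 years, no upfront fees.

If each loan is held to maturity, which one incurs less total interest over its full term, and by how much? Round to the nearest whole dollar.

Option A: at 5.60% the monthly rate is 0.0046667, so the payment is 56,500 × 0.0046667 / (1 − 1.0046667^−36) = $1,708.62.
Total interest on Option A = 36 × $1,708.62 − $56,500 = $5,010.32.
Option B: monthly rate = 3.59%/12 = 0.0029917; payment = 56,500 × 0.0029917 / (1 − (1+0.0029917)^−84) = $761.67.
Total interest on Option B = 84 × $761.67 − $56,500 = $7,480.28.
Option A is lower by $2,469.96.

Option A by $2,470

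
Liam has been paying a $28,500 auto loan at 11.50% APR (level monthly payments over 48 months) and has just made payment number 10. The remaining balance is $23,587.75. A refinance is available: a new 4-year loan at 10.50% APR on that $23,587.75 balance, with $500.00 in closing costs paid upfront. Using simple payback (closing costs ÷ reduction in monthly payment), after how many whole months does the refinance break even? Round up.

Current payment = 28,500 × 11.5%/12 / (1 − (1+0.0095833)^−48) = $743.54.
Refinanced payment = 23,587.75 × 0.0087500 / (1 − (1+0.0087500)^−48) = $603.93.
Monthly savings = $743.54 − $603.93 = $139.61.
Break-even = $500.00 / $139.61 = 3.58 → 4 months.

4 months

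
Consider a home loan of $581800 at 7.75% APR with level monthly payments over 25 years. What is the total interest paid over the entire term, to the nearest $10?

Monthly rate = 7.75%/12 = 0.0064583; payment = 581,800 × 0.0064583 / (1 − (1+0.0064583)^−300) = $4,394.50.
Total paid = 300 × $4,394.50 = $1,318,350.00; interest = $1,318,350.00 − $581,800 = $736,550.00.

$736,550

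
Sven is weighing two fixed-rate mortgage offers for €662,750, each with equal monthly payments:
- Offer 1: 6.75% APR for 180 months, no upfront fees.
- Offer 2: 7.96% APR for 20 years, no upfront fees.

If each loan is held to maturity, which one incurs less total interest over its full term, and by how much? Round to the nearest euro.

Offer 1: monthly rate = 6.75%/12 = 0.0056250; payment = 662,750 × 0.0056250 / (1 − (1+0.0056250)^−180) = €5,864.74.
Total interest on Offer 1 = 180 × €5,864.74 − €662,750 = €392,903.20.
Offer 2: monthly rate = 7.96%/12 = 0.0066333; payment = 662,750 × 0.0066333 / (1 − (1+0.0066333)^−240) = €5,527.02.
Total interest on Offer 2 = 240 × €5,527.02 − €662,750 = €663,734.80.
Offer 1 is lower by €270,831.60.

Offer 1 by €270,832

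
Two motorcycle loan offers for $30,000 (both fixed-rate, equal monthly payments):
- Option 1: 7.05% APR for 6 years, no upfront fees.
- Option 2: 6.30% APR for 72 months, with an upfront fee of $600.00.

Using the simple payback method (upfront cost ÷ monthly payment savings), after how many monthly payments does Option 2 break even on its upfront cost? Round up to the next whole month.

Option 1: monthly rate = 7.05%/12 = 0.0058750; payment = 30,000 × 0.0058750 / (1 − (1+0.0058750)^−72) = $512.19.
Option 2: at 6.30% the monthly rate is 0.0052500, so the payment is 30,000 × 0.0052500 / (1 − 1.0052500^−72) = $501.45.
Monthly savings = $512.19 − $501.45 = $10.74.
Break-even = $600.00 / $10.74 = 55.87 → 56 months.

56 months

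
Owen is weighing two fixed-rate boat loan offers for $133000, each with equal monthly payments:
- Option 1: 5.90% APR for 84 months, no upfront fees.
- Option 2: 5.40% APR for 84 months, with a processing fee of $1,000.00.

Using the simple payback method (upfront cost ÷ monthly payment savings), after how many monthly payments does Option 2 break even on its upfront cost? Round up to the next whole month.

Option 1: monthly rate = 5.9%/12 = 0.0049167; payment = 133,000 × 0.0049167 / (1 − (1+0.0049167)^−84) = $1,936.57.
Option 2: at 5.40% the monthly rate is 0.0045000, so the payment is 133,000 × 0.0045000 / (1 − 1.0045000^−84) = $1,904.91.
Monthly savings = $1,936.57 − $1,904.91 = $31.66.
Break-even = $1,000.00 / $31.66 = 31.59 → 32 months.

32 months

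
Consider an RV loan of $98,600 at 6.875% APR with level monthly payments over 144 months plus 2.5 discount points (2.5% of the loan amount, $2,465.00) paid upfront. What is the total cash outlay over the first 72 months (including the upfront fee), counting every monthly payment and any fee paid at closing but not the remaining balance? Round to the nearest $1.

$75,000

At 6.875% the monthly rate is 0.0057292, so the payment is 98,600 × 0.0057292 / (1 − 1.0057292^−144) = $1,007.43.
Total outlay = 72 × $1,007.43 + $2,465.00 = $74,999.96.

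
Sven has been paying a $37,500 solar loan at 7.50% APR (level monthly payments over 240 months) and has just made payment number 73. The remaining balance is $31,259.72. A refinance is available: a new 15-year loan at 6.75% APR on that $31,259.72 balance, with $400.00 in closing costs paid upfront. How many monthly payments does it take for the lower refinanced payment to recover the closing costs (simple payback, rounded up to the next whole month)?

16 months

Current payment = 37,500 × 7.5%/12 / (1 − (1+0.0062500)^−240) = $302.10.
Refinanced payment = 31,259.72 × 0.0056250 / (1 − (1+0.0056250)^−180) = $276.62.
Monthly savings = $302.10 − $276.62 = $25.48.
Break-even = $400.00 / $25.48 = 15.70 → 16 months.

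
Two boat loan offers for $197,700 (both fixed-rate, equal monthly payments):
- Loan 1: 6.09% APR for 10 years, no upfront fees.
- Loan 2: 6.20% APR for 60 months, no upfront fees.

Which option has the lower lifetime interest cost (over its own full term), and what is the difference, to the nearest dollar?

Loan 2 by $34,028

Loan 1: at 6.09% the monthly rate is 0.0050750, so the payment is 197,700 × 0.0050750 / (1 − 1.0050750^−120) = $2,203.82.
Total interest on Loan 1 = 120 × $2,203.82 − $197,700 = $66,758.40.
Loan 2: monthly rate = 6.2%/12 = 0.0051667; payment = 197,700 × 0.0051667 / (1 − (1+0.0051667)^−60) = $3,840.51.
Total interest on Loan 2 = 60 × $3,840.51 − $197,700 = $32,730.60.
Loan 2 is lower by $34,027.80.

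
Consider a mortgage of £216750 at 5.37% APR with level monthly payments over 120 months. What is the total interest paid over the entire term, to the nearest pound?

£63,854

Monthly rate = 5.37%/12 = 0.0044750; payment = 216,750 × 0.0044750 / (1 − (1+0.0044750)^−120) = £2,338.37.
Total paid = 120 × £2,338.37 = £280,604.40; interest = £280,604.40 − £216,750 = £63,854.40.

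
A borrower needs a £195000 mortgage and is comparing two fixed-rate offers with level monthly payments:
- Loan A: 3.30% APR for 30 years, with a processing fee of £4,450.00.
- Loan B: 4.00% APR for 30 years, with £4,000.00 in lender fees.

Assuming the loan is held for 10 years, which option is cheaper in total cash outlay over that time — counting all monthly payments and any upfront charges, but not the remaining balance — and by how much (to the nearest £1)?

Loan A: monthly rate = 3.3%/12 = 0.0027500; payment = 195,000 × 0.0027500 / (1 − (1+0.0027500)^−360) = £854.01.
Loan B: at 4.00% the monthly rate is 0.0033333, so the payment is 195,000 × 0.0033333 / (1 − 1.0033333^−360) = £930.96.
Over 120 months: Loan A costs 120 × £854.01 + £4,450.00 = £106,931.20; Loan B costs 120 × £930.96 + £4,000.00 = £115,715.20.
Loan A is cheaper by £115,715.20 − £106,931.20 = £8,784.00.

Loan A by £8,784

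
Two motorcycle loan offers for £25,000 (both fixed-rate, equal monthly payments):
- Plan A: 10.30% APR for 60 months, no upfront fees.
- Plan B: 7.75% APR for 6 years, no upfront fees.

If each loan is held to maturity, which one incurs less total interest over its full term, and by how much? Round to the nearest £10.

Plan A: at 10.30% the monthly rate is 0.0085833, so the payment is 25,000 × 0.0085833 / (1 − 1.0085833^−60) = £534.87.
Total interest on Plan A = 60 × £534.87 − £25,000 = £7,092.20.
Plan B: at 7.75% the monthly rate is 0.0064583, so the payment is 25,000 × 0.0064583 / (1 − 1.0064583^−72) = £435.29.
Total interest on Plan B = 72 × £435.29 − £25,000 = £6,340.88.
Plan B is lower by £751.32.

Plan B by £750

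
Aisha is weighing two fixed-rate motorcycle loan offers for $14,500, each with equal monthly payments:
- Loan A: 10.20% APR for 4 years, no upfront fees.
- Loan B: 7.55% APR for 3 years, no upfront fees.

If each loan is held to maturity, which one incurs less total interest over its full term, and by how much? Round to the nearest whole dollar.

Loan B by $1,470

Loan A: at 10.20% the monthly rate is 0.0085000, so the payment is 14,500 × 0.0085000 / (1 − 1.0085000^−48) = $369.15.
Total interest on Loan A = 48 × $369.15 − $14,500 = $3,219.20.
Loan B: monthly rate = 7.55%/12 = 0.0062917; payment = 14,500 × 0.0062917 / (1 − (1+0.0062917)^−36) = $451.37.
Total interest on Loan B = 36 × $451.37 − $14,500 = $1,749.32.
Loan B is lower by $1,469.88.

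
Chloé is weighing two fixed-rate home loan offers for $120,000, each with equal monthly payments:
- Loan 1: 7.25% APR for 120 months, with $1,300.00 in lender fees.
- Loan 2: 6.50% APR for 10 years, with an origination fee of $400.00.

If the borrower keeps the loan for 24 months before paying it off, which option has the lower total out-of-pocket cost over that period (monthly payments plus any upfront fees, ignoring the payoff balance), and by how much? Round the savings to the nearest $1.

Loan 2 by $2,010

Loan 1: monthly rate = 7.25%/12 = 0.0060417; payment = 120,000 × 0.0060417 / (1 − (1+0.0060417)^−120) = $1,408.81.
Loan 2: at 6.50% the monthly rate is 0.0054167, so the payment is 120,000 × 0.0054167 / (1 − 1.0054167^−120) = $1,362.58.
Over 24 months: Loan 1 costs 24 × $1,408.81 + $1,300.00 = $35,111.44; Loan 2 costs 24 × $1,362.58 + $400.00 = $33,101.92.
Loan 2 is cheaper by $35,111.44 − $33,101.92 = $2,009.52.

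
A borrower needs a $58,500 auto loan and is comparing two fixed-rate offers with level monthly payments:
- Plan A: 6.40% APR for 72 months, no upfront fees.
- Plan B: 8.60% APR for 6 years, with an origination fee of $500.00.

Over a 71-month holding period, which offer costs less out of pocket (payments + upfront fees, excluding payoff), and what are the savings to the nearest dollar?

Plan A: at 6.40% the monthly rate is 0.0053333, so the payment is 58,500 × 0.0053333 / (1 − 1.0053333^−72) = $980.60.
Plan B: at 8.60% the monthly rate is 0.0071667, so the payment is 58,500 × 0.0071667 / (1 − 1.0071667^−72) = $1,042.92.
Over 71 months: Plan A costs 71 × $980.60 = $69,622.60; Plan B costs 71 × $1,042.92 + $500.00 = $74,547.32.
Plan A is cheaper by $74,547.32 − $69,622.60 = $4,924.72.

Plan A by $4,925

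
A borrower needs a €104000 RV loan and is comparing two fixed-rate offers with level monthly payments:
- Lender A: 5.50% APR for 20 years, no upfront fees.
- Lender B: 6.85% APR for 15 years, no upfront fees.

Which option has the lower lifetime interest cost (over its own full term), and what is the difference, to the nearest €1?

Lender B by €5,002

Lender A: monthly rate = 5.5%/12 = 0.0045833; payment = 104,000 × 0.0045833 / (1 − (1+0.0045833)^−240) = €715.40.
Total interest on Lender A = 240 × €715.40 − €104,000 = €67,696.00.
Lender B: monthly rate = 6.85%/12 = 0.0057083; payment = 104,000 × 0.0057083 / (1 − (1+0.0057083)^−180) = €926.08.
Total interest on Lender B = 180 × €926.08 − €104,000 = €62,694.40.
Lender B is lower by €5,001.60.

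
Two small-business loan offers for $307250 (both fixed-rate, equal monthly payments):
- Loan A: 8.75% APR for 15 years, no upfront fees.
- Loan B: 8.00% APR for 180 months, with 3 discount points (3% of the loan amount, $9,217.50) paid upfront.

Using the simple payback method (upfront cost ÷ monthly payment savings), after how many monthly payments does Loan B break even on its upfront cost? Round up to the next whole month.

69 months

Loan A: at 8.75% the monthly rate is 0.0072917, so the payment is 307,250 × 0.0072917 / (1 − 1.0072917^−180) = $3,070.81.
Loan B: at 8.00% the monthly rate is 0.0066667, so the payment is 307,250 × 0.0066667 / (1 − 1.0066667^−180) = $2,936.24.
Monthly savings = $3,070.81 − $2,936.24 = $134.57.
Break-even = $9,217.50 / $134.57 = 68.50 → 69 months.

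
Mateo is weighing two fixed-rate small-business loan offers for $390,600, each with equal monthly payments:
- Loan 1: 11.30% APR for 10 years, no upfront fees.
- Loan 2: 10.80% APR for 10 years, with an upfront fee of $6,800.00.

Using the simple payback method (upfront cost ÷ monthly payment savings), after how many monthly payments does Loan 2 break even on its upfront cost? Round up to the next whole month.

62 months

Loan 1: at 11.30% the monthly rate is 0.0094167, so the payment is 390,600 × 0.0094167 / (1 − 1.0094167^−120) = $5,447.06.
Loan 2: at 10.80% the monthly rate is 0.0090000, so the payment is 390,600 × 0.0090000 / (1 − 1.0090000^−120) = $5,336.39.
Monthly savings = $5,447.06 − $5,336.39 = $110.67.
Break-even = $6,800.00 / $110.67 = 61.44 → 62 months.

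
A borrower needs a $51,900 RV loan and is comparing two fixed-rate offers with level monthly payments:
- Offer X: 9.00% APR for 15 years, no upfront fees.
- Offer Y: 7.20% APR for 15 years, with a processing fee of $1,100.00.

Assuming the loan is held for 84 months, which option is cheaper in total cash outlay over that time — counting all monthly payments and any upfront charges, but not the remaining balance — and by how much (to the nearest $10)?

Offer Y by $3,440

Offer X: at 9.00% the monthly rate is 0.0075000, so the payment is 51,900 × 0.0075000 / (1 − 1.0075000^−180) = $526.40.
Offer Y: monthly rate = 7.2%/12 = 0.0060000; payment = 51,900 × 0.0060000 / (1 − (1+0.0060000)^−180) = $472.31.
Over 84 months: Offer X costs 84 × $526.40 = $44,217.60; Offer Y costs 84 × $472.31 + $1,100.00 = $40,774.04.
Offer Y is cheaper by $44,217.60 − $40,774.04 = $3,443.56.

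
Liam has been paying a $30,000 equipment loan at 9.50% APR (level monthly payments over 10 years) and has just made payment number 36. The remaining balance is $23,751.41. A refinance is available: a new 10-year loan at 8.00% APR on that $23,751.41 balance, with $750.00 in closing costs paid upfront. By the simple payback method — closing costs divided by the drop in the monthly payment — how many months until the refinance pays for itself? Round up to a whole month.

8 months

Current payment = 30,000 × 9.5%/12 / (1 − (1+0.0079167)^−120) = $388.19.
Refinanced payment = 23,751.41 × 0.0066667 / (1 − (1+0.0066667)^−120) = $288.17.
Monthly savings = $388.19 − $288.17 = $100.02.
Break-even = $750.00 / $100.02 = 7.50 → 8 months.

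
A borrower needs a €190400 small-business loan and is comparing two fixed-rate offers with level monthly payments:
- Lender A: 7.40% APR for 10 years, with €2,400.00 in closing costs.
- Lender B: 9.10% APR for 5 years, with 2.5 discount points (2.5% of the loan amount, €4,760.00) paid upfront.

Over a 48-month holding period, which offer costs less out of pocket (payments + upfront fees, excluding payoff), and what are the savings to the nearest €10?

Lender A: monthly rate = 7.4%/12 = 0.0061667; payment = 190,400 × 0.0061667 / (1 − (1+0.0061667)^−120) = €2,250.16.
Lender B: monthly rate = 9.1%/12 = 0.0075833; payment = 190,400 × 0.0075833 / (1 − (1+0.0075833)^−60) = €3,961.64.
Over 48 months: Lender A costs 48 × €2,250.16 + €2,400.00 = €110,407.68; Lender B costs 48 × €3,961.64 + €4,760.00 = €194,918.72.
Lender A is cheaper by €194,918.72 − €110,407.68 = €84,511.04.

Lender A by €84,510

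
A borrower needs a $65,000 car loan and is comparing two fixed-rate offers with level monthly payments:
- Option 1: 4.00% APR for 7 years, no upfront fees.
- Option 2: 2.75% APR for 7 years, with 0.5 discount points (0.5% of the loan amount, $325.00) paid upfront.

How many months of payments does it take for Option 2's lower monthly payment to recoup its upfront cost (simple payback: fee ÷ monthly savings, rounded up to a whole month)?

9 months

Option 1: monthly rate = 4%/12 = 0.0033333; payment = 65,000 × 0.0033333 / (1 − (1+0.0033333)^−84) = $888.47.
Option 2: at 2.75% the monthly rate is 0.0022917, so the payment is 65,000 × 0.0022917 / (1 − 1.0022917^−84) = $851.56.
Monthly savings = $888.47 − $851.56 = $36.91.
Break-even = $325.00 / $36.91 = 8.81 → 9 months.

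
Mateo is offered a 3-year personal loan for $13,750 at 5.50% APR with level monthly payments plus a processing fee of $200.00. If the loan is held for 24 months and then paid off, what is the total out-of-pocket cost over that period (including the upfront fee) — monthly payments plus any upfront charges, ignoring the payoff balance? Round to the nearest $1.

$10,165

Monthly rate = 5.5%/12 = 0.0045833; payment = 13,750 × 0.0045833 / (1 − (1+0.0045833)^−36) = $415.19.
Total outlay = 24 × $415.19 + $200.00 = $10,164.56.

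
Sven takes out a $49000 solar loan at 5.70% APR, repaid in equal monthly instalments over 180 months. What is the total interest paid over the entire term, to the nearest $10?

$24,010

At 5.70% the monthly rate is 0.0047500, so the payment is 49,000 × 0.0047500 / (1 − 1.0047500^−180) = $405.59.
Total paid = 180 × $405.59 = $73,006.20; interest = $73,006.20 − $49,000 = $24,006.20.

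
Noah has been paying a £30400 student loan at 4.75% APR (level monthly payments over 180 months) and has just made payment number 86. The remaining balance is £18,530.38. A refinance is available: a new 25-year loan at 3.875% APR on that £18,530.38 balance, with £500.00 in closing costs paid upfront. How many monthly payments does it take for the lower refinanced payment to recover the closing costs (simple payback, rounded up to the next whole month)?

4 months

Current payment = 30,400 × 4.75%/12 / (1 − (1+0.0039583)^−180) = £236.46.
Refinanced payment = 18,530.38 × 0.0032292 / (1 − (1+0.0032292)^−300) = £96.54.
Monthly savings = £236.46 − £96.54 = £139.92.
Break-even = £500.00 / £139.92 = 3.57 → 4 months.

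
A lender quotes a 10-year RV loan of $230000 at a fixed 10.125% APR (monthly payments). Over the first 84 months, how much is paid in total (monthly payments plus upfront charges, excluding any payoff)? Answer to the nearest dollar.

$256,654

Monthly rate = 10.125%/12 = 0.0084375; payment = 230,000 × 0.0084375 / (1 − (1+0.0084375)^−120) = $3,055.41.
Total outlay = 84 × $3,055.41 = $256,654.44.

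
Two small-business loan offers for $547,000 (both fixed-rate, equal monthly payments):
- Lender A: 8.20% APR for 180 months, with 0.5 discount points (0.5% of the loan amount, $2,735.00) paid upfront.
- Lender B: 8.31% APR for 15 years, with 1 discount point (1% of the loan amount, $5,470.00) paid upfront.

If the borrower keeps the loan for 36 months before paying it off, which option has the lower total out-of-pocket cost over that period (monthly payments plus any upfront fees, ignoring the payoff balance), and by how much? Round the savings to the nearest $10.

Lender A: monthly rate = 8.2%/12 = 0.0068333; payment = 547,000 × 0.0068333 / (1 − (1+0.0068333)^−180) = $5,290.77.
Lender B: at 8.31% the monthly rate is 0.0069250, so the payment is 547,000 × 0.0069250 / (1 − 1.0069250^−180) = $5,325.78.
Over 36 months: Lender A costs 36 × $5,290.77 + $2,735.00 = $193,202.72; Lender B costs 36 × $5,325.78 + $5,470.00 = $197,198.08.
Lender A is cheaper by $197,198.08 − $193,202.72 = $3,995.36.

Lender A by $4,000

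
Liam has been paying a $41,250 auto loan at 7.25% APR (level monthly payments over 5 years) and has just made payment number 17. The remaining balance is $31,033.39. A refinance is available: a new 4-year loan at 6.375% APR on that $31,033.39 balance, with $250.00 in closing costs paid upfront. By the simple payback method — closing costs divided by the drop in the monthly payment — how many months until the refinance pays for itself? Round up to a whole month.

Current payment = 41,250 × 7.25%/12 / (1 − (1+0.0060417)^−60) = $821.67.
Refinanced payment = 31,033.39 × 0.0053125 / (1 − (1+0.0053125)^−48) = $734.17.
Monthly savings = $821.67 − $734.17 = $87.50.
Break-even = $250.00 / $87.50 = 2.86 → 3 months.

3 months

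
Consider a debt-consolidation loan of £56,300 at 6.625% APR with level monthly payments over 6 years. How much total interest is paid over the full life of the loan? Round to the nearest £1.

£12,082

At 6.625% the monthly rate is 0.0055208, so the payment is 56,300 × 0.0055208 / (1 − 1.0055208^−72) = £949.75.
Total paid = 72 × £949.75 = £68,382.00; interest = £68,382.00 − £56,300 = £12,082.00.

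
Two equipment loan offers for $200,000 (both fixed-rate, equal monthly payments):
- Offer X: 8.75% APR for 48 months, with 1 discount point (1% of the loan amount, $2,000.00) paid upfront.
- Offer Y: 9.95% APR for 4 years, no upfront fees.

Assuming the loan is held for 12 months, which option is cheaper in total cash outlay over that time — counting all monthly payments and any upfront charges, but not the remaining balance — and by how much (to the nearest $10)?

Offer X: at 8.75% the monthly rate is 0.0072917, so the payment is 200,000 × 0.0072917 / (1 − 1.0072917^−48) = $4,953.30.
Offer Y: at 9.95% the monthly rate is 0.0082917, so the payment is 200,000 × 0.0082917 / (1 − 1.0082917^−48) = $5,067.72.
Over 12 months: Offer X costs 12 × $4,953.30 + $2,000.00 = $61,439.60; Offer Y costs 12 × $5,067.72 = $60,812.64.
Offer Y is cheaper by $61,439.60 − $60,812.64 = $626.96.

Offer Y by $630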